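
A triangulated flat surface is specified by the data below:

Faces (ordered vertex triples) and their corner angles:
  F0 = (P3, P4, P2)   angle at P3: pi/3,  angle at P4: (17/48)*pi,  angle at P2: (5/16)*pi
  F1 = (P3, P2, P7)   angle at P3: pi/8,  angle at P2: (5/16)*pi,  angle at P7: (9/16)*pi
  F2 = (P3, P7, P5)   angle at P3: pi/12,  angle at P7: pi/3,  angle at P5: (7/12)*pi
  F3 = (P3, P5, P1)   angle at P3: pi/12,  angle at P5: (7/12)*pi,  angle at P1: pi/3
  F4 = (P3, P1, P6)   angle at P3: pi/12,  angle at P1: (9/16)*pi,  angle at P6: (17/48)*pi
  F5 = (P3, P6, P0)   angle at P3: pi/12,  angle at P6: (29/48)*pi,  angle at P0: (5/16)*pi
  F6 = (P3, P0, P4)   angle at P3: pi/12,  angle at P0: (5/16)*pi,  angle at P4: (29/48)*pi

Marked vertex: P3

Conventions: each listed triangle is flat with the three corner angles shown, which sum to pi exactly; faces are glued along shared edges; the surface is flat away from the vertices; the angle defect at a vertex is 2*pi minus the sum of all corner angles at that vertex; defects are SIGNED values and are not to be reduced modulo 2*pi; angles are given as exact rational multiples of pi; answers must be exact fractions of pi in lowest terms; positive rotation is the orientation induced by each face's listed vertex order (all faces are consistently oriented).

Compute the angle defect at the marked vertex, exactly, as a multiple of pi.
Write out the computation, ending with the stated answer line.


Sum of corner angles at P3: (7/8)*pi
defect = 2*pi - (7/8)*pi

Answer: defect(P3) = (9/8)*pi


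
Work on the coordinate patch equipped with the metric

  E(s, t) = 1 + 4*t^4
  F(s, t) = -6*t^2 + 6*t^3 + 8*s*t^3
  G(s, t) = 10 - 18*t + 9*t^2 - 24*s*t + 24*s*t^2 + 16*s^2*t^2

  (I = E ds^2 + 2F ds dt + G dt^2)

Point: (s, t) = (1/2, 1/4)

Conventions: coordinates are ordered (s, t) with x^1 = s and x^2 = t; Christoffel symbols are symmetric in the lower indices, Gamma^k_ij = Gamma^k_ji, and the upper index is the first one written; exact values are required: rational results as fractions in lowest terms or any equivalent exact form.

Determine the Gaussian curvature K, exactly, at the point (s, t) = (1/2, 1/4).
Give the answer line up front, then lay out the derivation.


Answer: K = -4096/68121

E = 65/64, F = -7/32, G = 65/16, EG - F^2 = 261/64 at the point
E_s = 0, E_t = 1/4, F_s = 1/8, F_t = -9/8, G_s = -7/2, G_t = -35/2
E_tt = 3, F_st = 3/2, G_ss = 2
Evaluate Brioschi's two determinant matrices M1, M2 and divide by (EG - F^2)^2.
M1 = [[-E_tt/2 + F_st - G_ss/2, E_s/2, F_s - E_t/2], [F_t - G_s/2, E, F], [G_t/2, F, G]] = [[-1, 0, 0], [5/8, 65/64, -7/32], [-35/4, -7/32, 65/16]]; det M1 = -261/64
M2 = [[0, E_t/2, G_s/2], [E_t/2, E, F], [G_s/2, F, G]] = [[0, 1/8, -7/4], [1/8, 65/64, -7/32], [-7/4, -7/32, 65/16]]; det M2 = -197/64
det M1 - det M2 = -1; K = -1 / (261/64)^2 = -4096/68121


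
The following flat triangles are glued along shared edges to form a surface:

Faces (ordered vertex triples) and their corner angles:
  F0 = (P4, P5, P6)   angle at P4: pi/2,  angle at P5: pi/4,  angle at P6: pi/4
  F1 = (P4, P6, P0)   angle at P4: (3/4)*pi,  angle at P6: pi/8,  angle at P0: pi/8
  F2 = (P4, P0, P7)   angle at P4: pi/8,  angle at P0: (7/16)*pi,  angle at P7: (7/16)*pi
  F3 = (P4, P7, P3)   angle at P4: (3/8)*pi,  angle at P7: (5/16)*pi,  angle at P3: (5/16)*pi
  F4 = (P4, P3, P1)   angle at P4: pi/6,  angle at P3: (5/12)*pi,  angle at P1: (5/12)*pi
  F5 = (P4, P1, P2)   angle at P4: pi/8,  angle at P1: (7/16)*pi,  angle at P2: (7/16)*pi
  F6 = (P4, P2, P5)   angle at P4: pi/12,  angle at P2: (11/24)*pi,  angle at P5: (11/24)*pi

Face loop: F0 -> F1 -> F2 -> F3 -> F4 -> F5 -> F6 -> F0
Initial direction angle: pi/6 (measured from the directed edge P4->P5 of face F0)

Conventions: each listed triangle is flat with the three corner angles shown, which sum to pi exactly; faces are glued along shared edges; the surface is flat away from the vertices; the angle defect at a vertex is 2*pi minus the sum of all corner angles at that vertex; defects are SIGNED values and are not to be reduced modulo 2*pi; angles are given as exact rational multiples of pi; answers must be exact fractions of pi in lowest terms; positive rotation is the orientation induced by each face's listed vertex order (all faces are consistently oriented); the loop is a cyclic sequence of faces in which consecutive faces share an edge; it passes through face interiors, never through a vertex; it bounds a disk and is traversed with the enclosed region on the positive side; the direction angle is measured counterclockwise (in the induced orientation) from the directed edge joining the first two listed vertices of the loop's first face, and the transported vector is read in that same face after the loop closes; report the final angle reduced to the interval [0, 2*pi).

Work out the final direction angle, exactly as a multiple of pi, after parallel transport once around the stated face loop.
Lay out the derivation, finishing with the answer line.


enclosed vertex P4: corner angles sum to (17/8)*pi, defect = 2*pi - (17/8)*pi = -pi/8
transport around the loop rotates by the sum of enclosed defects; add to the initial angle mod 2*pi
final angle = pi/6 - pi/8 = pi/24 (mod 2*pi)

Answer: final direction angle = pi/24


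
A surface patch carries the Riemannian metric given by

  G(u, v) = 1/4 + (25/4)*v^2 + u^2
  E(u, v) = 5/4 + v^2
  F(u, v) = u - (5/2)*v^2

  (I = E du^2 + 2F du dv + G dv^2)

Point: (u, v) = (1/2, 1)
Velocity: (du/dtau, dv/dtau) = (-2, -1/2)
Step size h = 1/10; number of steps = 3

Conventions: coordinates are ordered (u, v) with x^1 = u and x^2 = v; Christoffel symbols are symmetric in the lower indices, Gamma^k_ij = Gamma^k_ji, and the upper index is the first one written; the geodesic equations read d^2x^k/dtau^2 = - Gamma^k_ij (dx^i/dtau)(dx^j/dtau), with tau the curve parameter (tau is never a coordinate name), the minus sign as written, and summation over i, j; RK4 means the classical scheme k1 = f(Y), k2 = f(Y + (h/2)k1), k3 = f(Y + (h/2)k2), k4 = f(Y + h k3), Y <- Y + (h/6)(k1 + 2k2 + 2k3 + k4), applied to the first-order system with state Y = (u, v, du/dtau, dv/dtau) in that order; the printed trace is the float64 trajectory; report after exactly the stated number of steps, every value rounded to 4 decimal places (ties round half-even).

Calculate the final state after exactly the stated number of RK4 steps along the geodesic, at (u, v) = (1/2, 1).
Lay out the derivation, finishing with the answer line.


f(Y) = (du/dtau, dv/dtau, -Gamma^u_ij Y'^i Y'^j, -Gamma^v_ij Y'^i Y'^j) with the Gammas evaluated at the stage position; h = 0.100000; intermediate values shown to 6 dp
step 0: u = 0.5000, v = 1.0000, du/dtau = -2.0000, dv/dtau = -0.5000
step 1:
  k1: at (u, v) = (0.500000, 1.000000), (du/dtau, dv/dtau) = (-2.000000, -0.500000); Gamma_uuu = 0.000000, Gamma_uuv = 0.692737, Gamma_uvv = -2.201117, Gamma_vuu = 0.000000, Gamma_vuv = 0.279330, Gamma_vvv = 0.273743; k1 = (-2.000000, -0.500000, -0.835196, -0.627095)
  k2: at (u, v) = (0.400000, 0.975000), (du/dtau, dv/dtau) = (-2.041760, -0.531355); Gamma_uuu = 0.004907, Gamma_uuv = 0.693452, Gamma_uvv = -2.130926, Gamma_vuu = 0.005463, Gamma_vuv = 0.278781, Gamma_vvv = 0.296287; k2 = (-2.041760, -0.531355, -0.923465, -0.711326)
  k3: at (u, v) = (0.397912, 0.973432), (du/dtau, dv/dtau) = (-2.046173, -0.535566); Gamma_uuu = 0.005222, Gamma_uuv = 0.692794, Gamma_uvv = -2.128200, Gamma_vuu = 0.005823, Gamma_vuv = 0.278553, Gamma_vvv = 0.298428; k3 = (-2.046173, -0.535566, -0.929843, -0.720487)
  k4: at (u, v) = (0.295383, 0.946443), (du/dtau, dv/dtau) = (-2.092984, -0.572049); Gamma_uuu = 0.011623, Gamma_uuv = 0.691274, Gamma_uvv = -2.047805, Gamma_vuu = 0.012829, Gamma_vuv = 0.276162, Gamma_vvv = 0.325879; k4 = (-2.092984, -0.572049, -1.036102, -0.824133)
  Y <- Y + (h/6)(k1 + 2k2 + 2k3 + k4): u = 0.2955, v = 0.9466, du/dtau = -2.0930, dv/dtau = -0.5719
step 2:
  k1: at (u, v) = (0.295519, 0.946568), (du/dtau, dv/dtau) = (-2.092965, -0.571914); Gamma_uuu = 0.011595, Gamma_uuv = 0.691336, Gamma_uvv = -2.048034, Gamma_vuu = 0.012797, Gamma_vuv = 0.276186, Gamma_vvv = 0.325693; k1 = (-2.092965, -0.571914, -1.035963, -0.823773)
  k2: at (u, v) = (0.190871, 0.917973), (du/dtau, dv/dtau) = (-2.144763, -0.613103); Gamma_uuu = 0.019766, Gamma_uuv = 0.687159, Gamma_uvv = -1.956644, Gamma_vuu = 0.021590, Gamma_vuv = 0.271439, Gamma_vvv = 0.358133; k2 = (-2.144763, -0.613103, -1.162603, -0.947799)
  k3: at (u, v) = (0.188281, 0.915913), (du/dtau, dv/dtau) = (-2.151095, -0.619304); Gamma_uuu = 0.020307, Gamma_uuv = 0.686082, Gamma_uvv = -1.952260, Gamma_vuu = 0.022221, Gamma_vuv = 0.270954, Gamma_vvv = 0.361336; k3 = (-2.151095, -0.619304, -1.173173, -0.963330)
  k4: at (u, v) = (0.080410, 0.884638), (du/dtau, dv/dtau) = (-2.210283, -0.668247); Gamma_uuu = 0.031170, Gamma_uuv = 0.677569, Gamma_uvv = -1.844939, Gamma_vuu = 0.033771, Gamma_vuv = 0.262561, Gamma_vvv = 0.401698; k4 = (-2.210283, -0.668247, -1.329969, -1.119974)
  Y <- Y + (h/6)(k1 + 2k2 + 2k3 + k4): u = 0.0806, v = 0.8848, du/dtau = -2.2103, dv/dtau = -0.6680
step 3:
  k1: at (u, v) = (0.080603, 0.884819), (du/dtau, dv/dtau) = (-2.210257, -0.668014); Gamma_uuu = 0.031115, Gamma_uuv = 0.677679, Gamma_uvv = -1.845352, Gamma_vuu = 0.033706, Gamma_vuv = 0.262615, Gamma_vvv = 0.401391; k1 = (-2.210257, -0.668014, -1.329695, -1.119273)
  k2: at (u, v) = (-0.029910, 0.851418), (du/dtau, dv/dtau) = (-2.276741, -0.723978); Gamma_uuu = 0.045246, Gamma_uuv = 0.663855, Gamma_uvv = -1.720736, Gamma_vuu = 0.048505, Gamma_vuv = 0.249506, Gamma_vvv = 0.449941; k2 = (-2.276741, -0.723978, -1.521099, -1.309791)
  k3: at (u, v) = (-0.033234, 0.848620), (du/dtau, dv/dtau) = (-2.286312, -0.733504); Gamma_uuu = 0.046261, Gamma_uuv = 0.661944, Gamma_uvv = -1.713338, Gamma_vuu = 0.049706, Gamma_vuv = 0.248422, Gamma_vvv = 0.455013; k3 = (-2.286312, -0.733504, -1.540178, -1.337850)
  k4: at (u, v) = (-0.148028, 0.811469), (du/dtau, dv/dtau) = (-2.364274, -0.801799); Gamma_uuu = 0.065632, Gamma_uuv = 0.639237, Gamma_uvv = -1.562277, Gamma_vuu = 0.069811, Gamma_vuv = 0.227676, Gamma_vvv = 0.517068; k4 = (-2.364274, -0.801799, -1.786079, -1.585842)
  Y <- Y + (h/6)(k1 + 2k2 + 2k3 + k4): u = -0.1477, v = 0.8117, du/dtau = -2.3642, dv/dtau = -0.8014

Answer: u = -0.1477, v = 0.8117, du/dtau = -2.3642, dv/dtau = -0.8014


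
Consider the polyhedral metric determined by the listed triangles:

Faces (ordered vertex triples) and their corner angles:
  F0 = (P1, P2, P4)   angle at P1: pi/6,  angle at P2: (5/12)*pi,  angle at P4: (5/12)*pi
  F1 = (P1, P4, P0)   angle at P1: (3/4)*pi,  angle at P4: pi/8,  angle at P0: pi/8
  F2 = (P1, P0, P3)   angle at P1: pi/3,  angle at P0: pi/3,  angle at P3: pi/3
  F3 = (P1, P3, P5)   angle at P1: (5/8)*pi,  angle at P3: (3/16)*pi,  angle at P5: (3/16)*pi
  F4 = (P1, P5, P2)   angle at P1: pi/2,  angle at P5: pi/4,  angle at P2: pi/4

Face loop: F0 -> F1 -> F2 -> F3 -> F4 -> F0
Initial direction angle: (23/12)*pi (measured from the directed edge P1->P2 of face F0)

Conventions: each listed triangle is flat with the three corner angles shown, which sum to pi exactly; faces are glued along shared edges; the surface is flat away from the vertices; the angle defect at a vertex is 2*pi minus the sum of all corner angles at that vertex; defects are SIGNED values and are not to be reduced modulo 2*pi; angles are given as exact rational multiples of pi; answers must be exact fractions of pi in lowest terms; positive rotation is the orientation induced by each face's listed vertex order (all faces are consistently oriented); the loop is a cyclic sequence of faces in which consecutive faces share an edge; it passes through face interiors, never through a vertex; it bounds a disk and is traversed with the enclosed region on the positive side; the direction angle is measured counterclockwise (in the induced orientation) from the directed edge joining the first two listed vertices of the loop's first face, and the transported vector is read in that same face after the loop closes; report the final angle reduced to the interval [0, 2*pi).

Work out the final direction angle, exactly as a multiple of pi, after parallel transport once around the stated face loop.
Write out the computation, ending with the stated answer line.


enclosed vertex P1: corner angles sum to (19/8)*pi, defect = 2*pi - (19/8)*pi = (-3/8)*pi
adding the enclosed defects to the starting angle (mod 2*pi, induced orientation) gives the holonomy
final angle = (23/12)*pi - (3/8)*pi = (37/24)*pi (mod 2*pi)

Answer: final direction angle = (37/24)*pi


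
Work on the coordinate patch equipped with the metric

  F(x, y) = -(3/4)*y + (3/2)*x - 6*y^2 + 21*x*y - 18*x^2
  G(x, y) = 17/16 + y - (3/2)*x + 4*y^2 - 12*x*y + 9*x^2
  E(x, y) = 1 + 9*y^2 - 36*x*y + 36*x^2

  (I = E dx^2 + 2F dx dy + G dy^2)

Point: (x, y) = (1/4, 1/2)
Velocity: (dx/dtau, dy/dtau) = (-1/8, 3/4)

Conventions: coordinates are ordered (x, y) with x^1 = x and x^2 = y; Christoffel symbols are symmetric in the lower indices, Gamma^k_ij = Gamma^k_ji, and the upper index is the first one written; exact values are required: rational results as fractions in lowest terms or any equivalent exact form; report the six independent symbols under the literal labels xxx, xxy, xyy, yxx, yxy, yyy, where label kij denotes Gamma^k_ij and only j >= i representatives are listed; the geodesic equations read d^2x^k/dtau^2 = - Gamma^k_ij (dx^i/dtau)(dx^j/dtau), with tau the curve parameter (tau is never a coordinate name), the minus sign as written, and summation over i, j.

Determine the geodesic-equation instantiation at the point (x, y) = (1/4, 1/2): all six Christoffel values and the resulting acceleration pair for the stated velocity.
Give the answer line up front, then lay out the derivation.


Answer: Gamma_xxx = 0, Gamma_xxy = 0, Gamma_xyy = 0, Gamma_yxx = 12/5, Gamma_yxy = -6/5, Gamma_yyy = 4/5; accelerations (d^2x/dtau^2, d^2y/dtau^2) = (0, -57/80)

E = 1, F = 0, G = 5/4 at the point
E_x = 0, E_y = 0, F_x = 3, F_y = -3/2, G_x = -3, G_y = 2
EG - F^2 = 5/4;  g^inv = (4/5) * [[5/4, 0], [0, 1]]
first-kind symbols [ij,l] = (1/2)(d_i g_jl + d_j g_il - d_l g_ij): [xx,x] = E_x/2 = 0, [xx,y] = F_x - E_y/2 = 3, [xy,x] = E_y/2 = 0, [xy,y] = G_x/2 = -3/2, [yy,x] = F_y - G_x/2 = 0, [yy,y] = G_y/2 = 1
Gamma^x_ij = (G*[ij,x] - F*[ij,y])/(EG - F^2), Gamma^y_ij = (E*[ij,y] - F*[ij,x])/(EG - F^2)
Gamma_xxx = 0, Gamma_xxy = 0, Gamma_xyy = 0, Gamma_yxx = 12/5, Gamma_yxy = -6/5, Gamma_yyy = 4/5
d^2x/dtau^2 = -(Gamma_xxx*(-1/8)^2 + 2*Gamma_xxy*(-1/8)*(3/4) + Gamma_xyy*(3/4)^2) = 0
d^2y/dtau^2 = -(Gamma_yxx*(-1/8)^2 + 2*Gamma_yxy*(-1/8)*(3/4) + Gamma_yyy*(3/4)^2) = -57/80


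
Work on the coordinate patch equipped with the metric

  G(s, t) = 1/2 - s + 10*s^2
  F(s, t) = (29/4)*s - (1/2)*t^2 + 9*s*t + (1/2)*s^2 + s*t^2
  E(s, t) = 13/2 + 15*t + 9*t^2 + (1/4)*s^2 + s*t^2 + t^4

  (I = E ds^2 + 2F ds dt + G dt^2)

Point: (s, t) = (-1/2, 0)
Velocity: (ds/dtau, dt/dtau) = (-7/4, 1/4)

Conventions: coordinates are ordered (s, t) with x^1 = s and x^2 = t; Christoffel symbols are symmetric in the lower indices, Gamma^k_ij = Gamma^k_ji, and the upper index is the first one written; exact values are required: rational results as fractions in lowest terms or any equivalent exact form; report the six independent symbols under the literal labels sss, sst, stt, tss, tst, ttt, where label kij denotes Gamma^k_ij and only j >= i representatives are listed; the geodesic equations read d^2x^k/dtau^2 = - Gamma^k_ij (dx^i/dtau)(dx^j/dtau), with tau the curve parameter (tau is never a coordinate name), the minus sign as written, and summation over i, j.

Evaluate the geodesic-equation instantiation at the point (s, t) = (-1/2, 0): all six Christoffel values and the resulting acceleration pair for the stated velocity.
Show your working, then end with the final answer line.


E = 105/16, F = -7/2, G = 7/2 at the point
E_s = -1/4, E_t = 15, F_s = 27/4, F_t = -9/2, G_s = -11, G_t = 0
EG - F^2 = 343/32;  g^inv = (32/343) * [[7/2, 7/2], [7/2, 105/16]]
first-kind symbols [ij,l] = (1/2)(d_i g_jl + d_j g_il - d_l g_ij): [ss,s] = E_s/2 = -1/8, [ss,t] = F_s - E_t/2 = -3/4, [st,s] = E_t/2 = 15/2, [st,t] = G_s/2 = -11/2, [tt,s] = F_t - G_s/2 = 1, [tt,t] = G_t/2 = 0
Gamma^s_ij = (G*[ij,s] - F*[ij,t])/(EG - F^2), Gamma^t_ij = (E*[ij,t] - F*[ij,s])/(EG - F^2)
Gamma_sss = -2/7, Gamma_sst = 32/49, Gamma_stt = 16/49, Gamma_tss = -1/2, Gamma_tst = -45/49, Gamma_ttt = 16/49
d^2s/dtau^2 = -(Gamma_sss*(-7/4)^2 + 2*Gamma_sst*(-7/4)*(1/4) + Gamma_stt*(1/4)^2) = 559/392
d^2t/dtau^2 = -(Gamma_tss*(-7/4)^2 + 2*Gamma_tst*(-7/4)*(1/4) + Gamma_ttt*(1/4)^2) = 1109/1568

Answer: Gamma_sss = -2/7, Gamma_sst = 32/49, Gamma_stt = 16/49, Gamma_tss = -1/2, Gamma_tst = -45/49, Gamma_ttt = 16/49; accelerations (d^2s/dtau^2, d^2t/dtau^2) = (559/392, 1109/1568)


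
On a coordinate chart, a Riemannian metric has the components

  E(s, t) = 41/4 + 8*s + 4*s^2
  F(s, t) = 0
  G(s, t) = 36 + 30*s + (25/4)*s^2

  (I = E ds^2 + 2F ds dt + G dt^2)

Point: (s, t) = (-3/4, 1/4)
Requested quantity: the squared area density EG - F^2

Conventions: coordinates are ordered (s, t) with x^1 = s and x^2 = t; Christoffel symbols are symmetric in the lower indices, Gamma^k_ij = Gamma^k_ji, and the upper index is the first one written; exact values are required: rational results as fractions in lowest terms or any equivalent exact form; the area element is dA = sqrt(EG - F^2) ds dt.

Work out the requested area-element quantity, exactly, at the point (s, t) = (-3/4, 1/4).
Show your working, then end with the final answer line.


E = 13/2, F = 0, G = 1089/64; EG - F^2 = 14157/128

Answer: EG - F^2 = 14157/128


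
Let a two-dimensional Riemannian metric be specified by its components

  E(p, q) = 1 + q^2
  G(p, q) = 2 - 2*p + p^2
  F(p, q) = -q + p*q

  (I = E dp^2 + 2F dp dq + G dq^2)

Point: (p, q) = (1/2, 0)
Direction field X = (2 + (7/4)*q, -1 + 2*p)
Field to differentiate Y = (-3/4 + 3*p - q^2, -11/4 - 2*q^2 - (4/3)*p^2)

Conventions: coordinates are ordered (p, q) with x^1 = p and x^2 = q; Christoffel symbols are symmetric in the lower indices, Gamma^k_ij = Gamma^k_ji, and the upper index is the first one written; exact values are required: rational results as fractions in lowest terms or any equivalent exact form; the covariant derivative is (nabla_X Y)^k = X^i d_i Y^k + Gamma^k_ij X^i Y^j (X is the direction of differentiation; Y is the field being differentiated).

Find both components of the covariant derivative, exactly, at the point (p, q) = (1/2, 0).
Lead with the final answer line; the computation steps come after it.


Answer: (nabla_X Y)^p = 6, (nabla_X Y)^q = -1/5

E = 1, F = 0, G = 5/4 at the point
E_p = 0, E_q = 0, F_p = 0, F_q = -1/2, G_p = -1, G_q = 0
EG - F^2 = 5/4;  g^inv = (4/5) * [[5/4, 0], [0, 1]]
first-kind symbols [ij,l] = (1/2)(d_i g_jl + d_j g_il - d_l g_ij): [pp,p] = E_p/2 = 0, [pp,q] = F_p - E_q/2 = 0, [pq,p] = E_q/2 = 0, [pq,q] = G_p/2 = -1/2, [qq,p] = F_q - G_p/2 = 0, [qq,q] = G_q/2 = 0
Gamma^p_ij = (G*[ij,p] - F*[ij,q])/(EG - F^2), Gamma^q_ij = (E*[ij,q] - F*[ij,p])/(EG - F^2)
Gamma_ppp = 0, Gamma_ppq = 0, Gamma_pqq = 0, Gamma_qpp = 0, Gamma_qpq = -2/5, Gamma_qqq = 0
X = (2, 0), Y = (3/4, -37/12) at the point


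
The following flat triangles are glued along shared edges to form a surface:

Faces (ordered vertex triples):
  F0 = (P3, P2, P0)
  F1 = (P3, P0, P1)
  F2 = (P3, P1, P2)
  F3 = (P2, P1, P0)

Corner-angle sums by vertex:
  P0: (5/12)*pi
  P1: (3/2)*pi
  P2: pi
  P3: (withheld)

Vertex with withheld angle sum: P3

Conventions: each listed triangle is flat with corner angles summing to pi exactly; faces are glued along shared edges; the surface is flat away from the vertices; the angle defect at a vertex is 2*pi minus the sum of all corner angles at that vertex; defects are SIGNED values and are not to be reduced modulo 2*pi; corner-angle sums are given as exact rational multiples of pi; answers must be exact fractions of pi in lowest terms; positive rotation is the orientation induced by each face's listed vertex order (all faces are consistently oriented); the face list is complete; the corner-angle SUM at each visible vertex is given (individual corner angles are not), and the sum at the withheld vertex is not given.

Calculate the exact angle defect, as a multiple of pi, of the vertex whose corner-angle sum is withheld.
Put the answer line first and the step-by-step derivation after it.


Answer: defect(P3) = (11/12)*pi

V = 4, E = 6, F = 4; chi = V - E + F = 2
Gauss-Bonnet: total defect = 2*pi*chi = 4*pi; visible defects sum to (37/12)*pi


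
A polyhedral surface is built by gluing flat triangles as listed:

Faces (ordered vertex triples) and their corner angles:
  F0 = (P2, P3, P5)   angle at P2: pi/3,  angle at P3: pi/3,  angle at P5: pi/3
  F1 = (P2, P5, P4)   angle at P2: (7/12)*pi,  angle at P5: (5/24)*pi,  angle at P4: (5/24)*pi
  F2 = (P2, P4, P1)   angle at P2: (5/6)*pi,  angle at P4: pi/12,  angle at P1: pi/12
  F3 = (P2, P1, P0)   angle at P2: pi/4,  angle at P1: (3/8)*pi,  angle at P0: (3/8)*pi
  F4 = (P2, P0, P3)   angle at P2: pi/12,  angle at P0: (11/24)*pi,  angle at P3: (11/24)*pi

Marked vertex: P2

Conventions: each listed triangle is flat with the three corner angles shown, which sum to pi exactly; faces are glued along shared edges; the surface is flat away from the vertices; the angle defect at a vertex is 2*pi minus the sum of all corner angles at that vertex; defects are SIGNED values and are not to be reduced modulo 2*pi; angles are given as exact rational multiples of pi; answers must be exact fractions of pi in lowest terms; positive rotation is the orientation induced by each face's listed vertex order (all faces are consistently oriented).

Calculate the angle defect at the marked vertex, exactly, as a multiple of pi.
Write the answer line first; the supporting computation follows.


Answer: defect(P2) = -pi/12

Sum of corner angles at P2: (25/12)*pi
defect = 2*pi - (25/12)*pi


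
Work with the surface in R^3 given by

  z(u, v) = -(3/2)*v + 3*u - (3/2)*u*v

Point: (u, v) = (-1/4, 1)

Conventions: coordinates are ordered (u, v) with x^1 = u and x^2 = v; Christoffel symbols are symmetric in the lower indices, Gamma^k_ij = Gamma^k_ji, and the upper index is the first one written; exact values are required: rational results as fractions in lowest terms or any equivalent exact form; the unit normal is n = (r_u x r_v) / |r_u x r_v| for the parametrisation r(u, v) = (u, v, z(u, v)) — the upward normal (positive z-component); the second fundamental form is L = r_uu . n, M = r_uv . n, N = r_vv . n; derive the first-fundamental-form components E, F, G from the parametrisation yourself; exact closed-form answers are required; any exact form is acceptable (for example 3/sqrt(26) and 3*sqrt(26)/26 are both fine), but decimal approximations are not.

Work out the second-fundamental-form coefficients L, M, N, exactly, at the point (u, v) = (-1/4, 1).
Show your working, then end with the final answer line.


z_u = 3/2, z_v = -9/8, z_uu = 0, z_uv = -3/2, z_vv = 0
E = 13/4, F = -27/16, G = 145/64; answer radicand W^2 = 289/64
unnormalised second-form numerators: l = 0, m = -3/2, n = 0; L = l/sqrt(289/64), and similarly M = m/sqrt(W^2), N = n/sqrt(W^2)

Answer: L = 0, M = -12/17, N = 0


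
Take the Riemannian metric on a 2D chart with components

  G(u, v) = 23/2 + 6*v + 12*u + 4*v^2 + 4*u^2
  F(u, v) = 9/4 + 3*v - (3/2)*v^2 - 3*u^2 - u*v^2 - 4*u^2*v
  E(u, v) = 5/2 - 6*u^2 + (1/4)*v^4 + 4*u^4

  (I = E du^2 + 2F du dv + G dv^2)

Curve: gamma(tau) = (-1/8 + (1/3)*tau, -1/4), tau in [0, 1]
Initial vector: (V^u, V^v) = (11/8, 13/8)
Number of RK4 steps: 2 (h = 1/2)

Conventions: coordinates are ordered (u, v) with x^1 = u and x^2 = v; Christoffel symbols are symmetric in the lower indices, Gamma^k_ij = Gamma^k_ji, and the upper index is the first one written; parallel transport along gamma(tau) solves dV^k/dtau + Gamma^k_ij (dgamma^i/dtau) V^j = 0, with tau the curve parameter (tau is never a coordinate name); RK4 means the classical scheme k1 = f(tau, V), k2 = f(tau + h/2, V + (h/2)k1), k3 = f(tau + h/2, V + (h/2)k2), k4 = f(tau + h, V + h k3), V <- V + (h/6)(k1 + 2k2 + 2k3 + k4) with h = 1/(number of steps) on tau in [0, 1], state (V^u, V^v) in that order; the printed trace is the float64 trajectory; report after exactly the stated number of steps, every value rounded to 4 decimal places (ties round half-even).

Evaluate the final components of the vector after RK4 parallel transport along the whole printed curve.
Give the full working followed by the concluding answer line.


gamma'(tau) = (1/3, 0); f(tau, V)^k = -Gamma^k_ij(gamma(tau)) gamma'^i(tau) V^j; h = 1/2; intermediate values shown to 6 dp
curve data and Christoffel symbols at the stage parameters:
  tau = 0.000000: gamma = (-0.125000, -0.250000), gamma' = (0.333333, 0.000000); Gamma_uuu = 0.303255, Gamma_uuv = -0.397425, Gamma_uvv = -0.998910, Gamma_vuu = 0.002947, Gamma_vuv = 0.686475, Gamma_vvv = 0.383694
  tau = 0.250000: gamma = (-0.041667, -0.250000), gamma' = (0.333333, 0.000000); Gamma_uuu = 0.101957, Gamma_uuv = -0.370624, Gamma_uvv = -1.048532, Gamma_vuu = -0.003209, Gamma_vuv = 0.651249, Gamma_vvv = 0.356012
  tau = 0.500000: gamma = (0.041667, -0.250000), gamma' = (0.333333, 0.000000); Gamma_uuu = -0.095571, Gamma_uuv = -0.351119, Gamma_uvv = -1.153700, Gamma_vuu = -0.008138, Gamma_vuv = 0.618976, Gamma_vvv = 0.336097
  tau = 0.750000: gamma = (0.125000, -0.250000), gamma' = (0.333333, 0.000000); Gamma_uuu = -0.297860, Gamma_uuv = -0.337840, Gamma_uvv = -1.325124, Gamma_vuu = -0.012483, Gamma_vuv = 0.589366, Gamma_vvv = 0.322683
  tau = 1.000000: gamma = (0.208333, -0.250000), gamma' = (0.333333, 0.000000); Gamma_uuu = -0.514120, Gamma_uuv = -0.330138, Gamma_uvv = -1.585494, Gamma_vuu = -0.016742, Gamma_vuv = 0.562121, Gamma_vvv = 0.315030
step 0: V^u = 1.3750, V^v = 1.6250
step 1: k1 = (0.076280, -0.373191), k2 = (0.141850, -0.331015), k3 = (0.142596, -0.333287), k4 = (0.216760, -0.296973); V <- V + (h/6)(k1 + 2k2 + 2k3 + k4): V^u = 1.4468, V^v = 1.4584
step 2: k1 = (0.216786, -0.296988), k2 = (0.304910, -0.265686), k3 = (0.307979, -0.267131), k4 = (0.420134, -0.239312); V <- V + (h/6)(k1 + 2k2 + 2k3 + k4): V^u = 1.6021, V^v = 1.3249

Answer: V^u = 1.6021, V^v = 1.3249


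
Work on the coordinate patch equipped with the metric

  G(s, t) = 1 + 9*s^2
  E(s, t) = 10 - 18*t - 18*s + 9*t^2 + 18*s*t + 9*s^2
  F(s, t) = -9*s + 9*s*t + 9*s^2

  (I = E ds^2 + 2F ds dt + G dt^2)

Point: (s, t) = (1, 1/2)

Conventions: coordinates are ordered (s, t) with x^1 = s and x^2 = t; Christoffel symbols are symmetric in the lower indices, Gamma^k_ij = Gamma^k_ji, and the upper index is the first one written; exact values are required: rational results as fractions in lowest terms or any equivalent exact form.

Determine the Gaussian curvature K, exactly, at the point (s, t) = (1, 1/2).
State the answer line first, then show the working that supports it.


Answer: K = -144/2401

E = 13/4, F = 9/2, G = 10, EG - F^2 = 49/4 at the point
E_s = 9, E_t = 9, F_s = 27/2, F_t = 9, G_s = 18, G_t = 0
E_tt = 18, F_st = 9, G_ss = 18
The intrinsic route: Brioschi's K = (det M1 - det M2)/(EG - F^2)^2.
M1 = [[-E_tt/2 + F_st - G_ss/2, E_s/2, F_s - E_t/2], [F_t - G_s/2, E, F], [G_t/2, F, G]] = [[-9, 9/2, 9], [0, 13/4, 9/2], [0, 9/2, 10]]; det M1 = -441/4
M2 = [[0, E_t/2, G_s/2], [E_t/2, E, F], [G_s/2, F, G]] = [[0, 9/2, 9], [9/2, 13/4, 9/2], [9, 9/2, 10]]; det M2 = -405/4
det M1 - det M2 = -9; K = -9 / (49/4)^2 = -144/2401


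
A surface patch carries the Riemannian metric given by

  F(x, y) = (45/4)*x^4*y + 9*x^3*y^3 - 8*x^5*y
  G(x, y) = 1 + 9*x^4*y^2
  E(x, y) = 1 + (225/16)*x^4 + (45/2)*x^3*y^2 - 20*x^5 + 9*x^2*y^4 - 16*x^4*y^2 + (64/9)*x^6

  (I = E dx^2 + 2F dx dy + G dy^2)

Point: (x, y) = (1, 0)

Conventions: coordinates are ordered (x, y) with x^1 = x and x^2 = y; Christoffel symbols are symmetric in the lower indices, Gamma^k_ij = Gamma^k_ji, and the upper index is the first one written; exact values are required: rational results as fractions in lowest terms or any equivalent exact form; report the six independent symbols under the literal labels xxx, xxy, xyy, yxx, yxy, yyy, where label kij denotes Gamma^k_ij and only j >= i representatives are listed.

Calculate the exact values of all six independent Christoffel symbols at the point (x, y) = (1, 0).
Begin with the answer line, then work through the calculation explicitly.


Answer: Gamma_xxx = -78/313, Gamma_xxy = 0, Gamma_xyy = 468/313, Gamma_yxx = 0, Gamma_yxy = 0, Gamma_yyy = 0

E = 313/144, F = 0, G = 1 at the point
E_x = -13/12, E_y = 0, F_x = 0, F_y = 13/4, G_x = 0, G_y = 0
EG - F^2 = 313/144;  g^inv = (144/313) * [[1, 0], [0, 313/144]]
first-kind symbols [ij,l] = (1/2)(d_i g_jl + d_j g_il - d_l g_ij): [xx,x] = E_x/2 = -13/24, [xx,y] = F_x - E_y/2 = 0, [xy,x] = E_y/2 = 0, [xy,y] = G_x/2 = 0, [yy,x] = F_y - G_x/2 = 13/4, [yy,y] = G_y/2 = 0
Gamma^x_ij = (G*[ij,x] - F*[ij,y])/(EG - F^2), Gamma^y_ij = (E*[ij,y] - F*[ij,x])/(EG - F^2)


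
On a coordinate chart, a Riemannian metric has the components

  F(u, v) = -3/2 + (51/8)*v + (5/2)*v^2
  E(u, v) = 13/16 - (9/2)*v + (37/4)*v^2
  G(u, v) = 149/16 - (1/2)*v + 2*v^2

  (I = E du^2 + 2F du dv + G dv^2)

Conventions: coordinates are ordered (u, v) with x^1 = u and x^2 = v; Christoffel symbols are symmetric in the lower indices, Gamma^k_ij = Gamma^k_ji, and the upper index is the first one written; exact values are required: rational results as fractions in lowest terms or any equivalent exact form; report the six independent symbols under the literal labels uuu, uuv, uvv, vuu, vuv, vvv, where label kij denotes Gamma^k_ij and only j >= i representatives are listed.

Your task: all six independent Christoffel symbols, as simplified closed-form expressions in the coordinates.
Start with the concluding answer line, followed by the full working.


Answer: Gamma_uuu = (5920*v^3 + 13656*v^2 - 7224*v + 864)/(3136*v^4 - 11648*v^3 + 14560*v^2 - 5936*v + 1361), Gamma_uuv = (4736*v^3 - 2336*v^2 + 22340*v - 5364)/(3136*v^4 - 11648*v^3 + 14560*v^2 - 5936*v + 1361), Gamma_uvv = (1280*v^3 - 480*v^2 + 12280*v + 15102)/(3136*v^4 - 11648*v^3 + 14560*v^2 - 5936*v + 1361), Gamma_vuu = (-21904*v^3 + 15984*v^2 - 4516*v + 468)/(3136*v^4 - 11648*v^3 + 14560*v^2 - 5936*v + 1361), Gamma_vuv = (-5920*v^3 - 13656*v^2 + 7224*v - 864)/(3136*v^4 - 11648*v^3 + 14560*v^2 - 5936*v + 1361), Gamma_vvv = (1536*v^3 - 15136*v^2 - 7780*v + 2396)/(3136*v^4 - 11648*v^3 + 14560*v^2 - 5936*v + 1361)

E = 13/16 - (9/2)*v + (37/4)*v^2; F = -3/2 + (51/8)*v + (5/2)*v^2; G = 149/16 - (1/2)*v + 2*v^2
Gamma^k_ij = (1/2) g^{kl} (d_i g_jl + d_j g_il - d_l g_ij), with g^inv = (1/(EG-F^2)) [[G, -F], [-F, E]]
first partials: E_u = 0, E_v = -9/2 + (37/2)*v, F_u = 0, F_v = 51/8 + 5*v, G_u = 0, G_v = -1/2 + 4*v
D = EG - F^2 = 1361/256 - (371/16)*v + (455/8)*v^2 - (91/2)*v^3 + (49/4)*v^4
expanded: Gamma^u_uu = (G E_u - 2F F_u + F E_v)/(2D), Gamma^u_uv = (G E_v - F G_u)/(2D), Gamma^u_vv = (2G F_v - G G_u - F G_v)/(2D), Gamma^v_uu = (2E F_u - E E_v - F E_u)/(2D), Gamma^v_uv = (E G_u - F E_v)/(2D), Gamma^v_vv = (E G_v - 2F F_v + F G_u)/(2D); substitute and cancel common factors


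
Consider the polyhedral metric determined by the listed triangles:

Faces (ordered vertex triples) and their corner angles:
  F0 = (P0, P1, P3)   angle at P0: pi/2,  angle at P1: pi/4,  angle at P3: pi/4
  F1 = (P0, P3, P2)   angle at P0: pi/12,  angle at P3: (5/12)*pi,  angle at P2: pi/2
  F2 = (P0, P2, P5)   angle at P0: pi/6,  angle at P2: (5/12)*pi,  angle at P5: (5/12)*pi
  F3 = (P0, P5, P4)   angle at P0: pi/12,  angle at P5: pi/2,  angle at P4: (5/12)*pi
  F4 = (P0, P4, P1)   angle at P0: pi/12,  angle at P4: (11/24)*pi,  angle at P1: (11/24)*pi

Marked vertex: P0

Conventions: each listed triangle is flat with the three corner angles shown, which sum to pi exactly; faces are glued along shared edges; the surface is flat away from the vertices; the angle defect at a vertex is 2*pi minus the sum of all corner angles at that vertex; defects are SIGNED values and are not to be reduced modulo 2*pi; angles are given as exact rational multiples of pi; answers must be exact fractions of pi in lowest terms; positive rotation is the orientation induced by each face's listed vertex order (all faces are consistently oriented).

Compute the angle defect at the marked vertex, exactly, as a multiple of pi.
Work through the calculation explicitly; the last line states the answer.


Sum of corner angles at P0: (11/12)*pi
defect = 2*pi - (11/12)*pi

Answer: defect(P0) = (13/12)*pi


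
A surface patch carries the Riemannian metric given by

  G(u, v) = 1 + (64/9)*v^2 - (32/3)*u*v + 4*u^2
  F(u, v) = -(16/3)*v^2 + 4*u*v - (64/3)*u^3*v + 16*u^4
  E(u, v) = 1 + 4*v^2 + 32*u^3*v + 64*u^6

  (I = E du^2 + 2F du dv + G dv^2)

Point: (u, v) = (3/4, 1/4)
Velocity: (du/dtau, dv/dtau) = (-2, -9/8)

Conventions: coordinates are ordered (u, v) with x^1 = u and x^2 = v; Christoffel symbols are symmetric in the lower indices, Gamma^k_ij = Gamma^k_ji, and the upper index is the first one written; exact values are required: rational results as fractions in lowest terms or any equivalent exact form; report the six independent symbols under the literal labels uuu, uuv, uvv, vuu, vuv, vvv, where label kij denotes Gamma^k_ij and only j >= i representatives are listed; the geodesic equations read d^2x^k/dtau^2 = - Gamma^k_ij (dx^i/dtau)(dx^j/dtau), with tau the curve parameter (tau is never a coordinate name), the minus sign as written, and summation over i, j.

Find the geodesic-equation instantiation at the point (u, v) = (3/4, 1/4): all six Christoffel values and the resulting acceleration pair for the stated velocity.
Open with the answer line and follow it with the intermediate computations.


Answer: Gamma_uuu = 30132/9625, Gamma_uuv = 4464/9625, Gamma_uvv = -5952/9625, Gamma_vuu = 1296/1925, Gamma_vuv = 192/1925, Gamma_vvv = -256/1925; accelerations (d^2u/dtau^2, d^2v/dtau^2) = (-133083/9625, -5724/1925)

E = 1025/64, F = 155/48, G = 61/36 at the point
E_u = 837/8, E_v = 31/2, F_u = 19, F_v = -26/3, G_u = 10/3, G_v = -40/9
EG - F^2 = 9625/576;  g^inv = (576/9625) * [[61/36, -155/48], [-155/48, 1025/64]]
first-kind symbols [ij,l] = (1/2)(d_i g_jl + d_j g_il - d_l g_ij): [uu,u] = E_u/2 = 837/16, [uu,v] = F_u - E_v/2 = 45/4, [uv,u] = E_v/2 = 31/4, [uv,v] = G_u/2 = 5/3, [vv,u] = F_v - G_u/2 = -31/3, [vv,v] = G_v/2 = -20/9
Gamma^u_ij = (G*[ij,u] - F*[ij,v])/(EG - F^2), Gamma^v_ij = (E*[ij,v] - F*[ij,u])/(EG - F^2)
Gamma_uuu = 30132/9625, Gamma_uuv = 4464/9625, Gamma_uvv = -5952/9625, Gamma_vuu = 1296/1925, Gamma_vuv = 192/1925, Gamma_vvv = -256/1925
d^2u/dtau^2 = -(Gamma_uuu*(-2)^2 + 2*Gamma_uuv*(-2)*(-9/8) + Gamma_uvv*(-9/8)^2) = -133083/9625
d^2v/dtau^2 = -(Gamma_vuu*(-2)^2 + 2*Gamma_vuv*(-2)*(-9/8) + Gamma_vvv*(-9/8)^2) = -5724/1925


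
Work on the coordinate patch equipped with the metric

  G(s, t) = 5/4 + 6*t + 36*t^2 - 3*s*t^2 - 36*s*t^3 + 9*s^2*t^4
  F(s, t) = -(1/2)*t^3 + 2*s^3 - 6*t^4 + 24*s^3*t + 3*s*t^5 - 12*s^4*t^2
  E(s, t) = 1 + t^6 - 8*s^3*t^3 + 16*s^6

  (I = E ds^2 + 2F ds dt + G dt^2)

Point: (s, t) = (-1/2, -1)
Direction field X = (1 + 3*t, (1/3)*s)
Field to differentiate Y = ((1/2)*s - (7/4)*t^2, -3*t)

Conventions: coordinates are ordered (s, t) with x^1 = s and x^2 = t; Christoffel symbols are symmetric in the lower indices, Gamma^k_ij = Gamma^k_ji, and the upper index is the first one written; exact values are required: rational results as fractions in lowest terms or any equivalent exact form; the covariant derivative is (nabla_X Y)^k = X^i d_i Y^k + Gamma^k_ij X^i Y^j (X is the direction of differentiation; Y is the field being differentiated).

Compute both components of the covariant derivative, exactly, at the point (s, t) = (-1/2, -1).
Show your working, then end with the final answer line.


E = 5/4, F = -2, G = 17 at the point
E_s = 3, E_t = -3, F_s = -27/2, F_t = 27/2, G_s = 24, G_t = -24
EG - F^2 = 69/4;  g^inv = (4/69) * [[17, 2], [2, 5/4]]
first-kind symbols [ij,l] = (1/2)(d_i g_jl + d_j g_il - d_l g_ij): [ss,s] = E_s/2 = 3/2, [ss,t] = F_s - E_t/2 = -12, [st,s] = E_t/2 = -3/2, [st,t] = G_s/2 = 12, [tt,s] = F_t - G_s/2 = 3/2, [tt,t] = G_t/2 = -12
Gamma^s_ij = (G*[ij,s] - F*[ij,t])/(EG - F^2), Gamma^t_ij = (E*[ij,t] - F*[ij,s])/(EG - F^2)
Gamma_sss = 2/23, Gamma_sst = -2/23, Gamma_stt = 2/23, Gamma_tss = -16/23, Gamma_tst = 16/23, Gamma_ttt = -16/23
X = (-2, -1/6), Y = (-2, 3) at the point

Answer: (nabla_X Y)^s = -217/276, (nabla_X Y)^t = -811/138


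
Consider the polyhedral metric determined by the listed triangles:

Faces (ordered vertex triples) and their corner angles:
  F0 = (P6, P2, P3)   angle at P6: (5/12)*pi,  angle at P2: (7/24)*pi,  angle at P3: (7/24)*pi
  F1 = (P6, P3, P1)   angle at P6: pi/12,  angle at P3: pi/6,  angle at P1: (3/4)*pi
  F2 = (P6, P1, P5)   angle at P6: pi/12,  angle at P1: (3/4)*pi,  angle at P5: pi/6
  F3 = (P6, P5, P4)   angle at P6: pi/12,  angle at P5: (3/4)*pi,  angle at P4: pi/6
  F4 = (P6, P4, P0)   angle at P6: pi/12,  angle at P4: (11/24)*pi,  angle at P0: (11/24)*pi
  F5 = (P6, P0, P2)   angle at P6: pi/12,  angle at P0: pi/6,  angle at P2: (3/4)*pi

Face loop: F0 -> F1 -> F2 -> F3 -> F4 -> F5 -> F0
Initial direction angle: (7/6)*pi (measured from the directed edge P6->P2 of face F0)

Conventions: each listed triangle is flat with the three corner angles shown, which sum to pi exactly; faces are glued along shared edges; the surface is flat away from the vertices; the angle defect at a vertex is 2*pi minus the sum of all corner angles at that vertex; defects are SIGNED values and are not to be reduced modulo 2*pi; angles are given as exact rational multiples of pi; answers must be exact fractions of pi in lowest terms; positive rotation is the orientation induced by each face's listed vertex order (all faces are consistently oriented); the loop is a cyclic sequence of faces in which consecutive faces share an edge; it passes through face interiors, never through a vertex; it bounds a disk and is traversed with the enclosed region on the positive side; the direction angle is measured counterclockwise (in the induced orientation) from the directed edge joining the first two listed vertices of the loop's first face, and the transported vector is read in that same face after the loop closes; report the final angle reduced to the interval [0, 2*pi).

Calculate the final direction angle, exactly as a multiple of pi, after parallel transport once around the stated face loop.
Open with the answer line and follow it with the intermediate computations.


Answer: final direction angle = pi/3

enclosed vertex P6: corner angles sum to (5/6)*pi, defect = 2*pi - (5/6)*pi = (7/6)*pi
summing the enclosed defects onto the initial angle, mod 2*pi in the induced orientation:
final angle = (7/6)*pi + (7/6)*pi = pi/3 (mod 2*pi)


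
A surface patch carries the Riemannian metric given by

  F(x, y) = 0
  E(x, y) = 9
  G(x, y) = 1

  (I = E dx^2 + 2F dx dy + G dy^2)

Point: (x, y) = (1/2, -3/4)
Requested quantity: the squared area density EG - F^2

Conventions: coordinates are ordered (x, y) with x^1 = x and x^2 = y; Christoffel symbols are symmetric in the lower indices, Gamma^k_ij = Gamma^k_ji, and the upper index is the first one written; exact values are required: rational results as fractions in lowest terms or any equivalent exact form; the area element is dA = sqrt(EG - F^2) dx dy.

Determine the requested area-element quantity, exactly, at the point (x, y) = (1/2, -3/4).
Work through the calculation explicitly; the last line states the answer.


E = 9, F = 0, G = 1; EG - F^2 = 9

Answer: EG - F^2 = 9


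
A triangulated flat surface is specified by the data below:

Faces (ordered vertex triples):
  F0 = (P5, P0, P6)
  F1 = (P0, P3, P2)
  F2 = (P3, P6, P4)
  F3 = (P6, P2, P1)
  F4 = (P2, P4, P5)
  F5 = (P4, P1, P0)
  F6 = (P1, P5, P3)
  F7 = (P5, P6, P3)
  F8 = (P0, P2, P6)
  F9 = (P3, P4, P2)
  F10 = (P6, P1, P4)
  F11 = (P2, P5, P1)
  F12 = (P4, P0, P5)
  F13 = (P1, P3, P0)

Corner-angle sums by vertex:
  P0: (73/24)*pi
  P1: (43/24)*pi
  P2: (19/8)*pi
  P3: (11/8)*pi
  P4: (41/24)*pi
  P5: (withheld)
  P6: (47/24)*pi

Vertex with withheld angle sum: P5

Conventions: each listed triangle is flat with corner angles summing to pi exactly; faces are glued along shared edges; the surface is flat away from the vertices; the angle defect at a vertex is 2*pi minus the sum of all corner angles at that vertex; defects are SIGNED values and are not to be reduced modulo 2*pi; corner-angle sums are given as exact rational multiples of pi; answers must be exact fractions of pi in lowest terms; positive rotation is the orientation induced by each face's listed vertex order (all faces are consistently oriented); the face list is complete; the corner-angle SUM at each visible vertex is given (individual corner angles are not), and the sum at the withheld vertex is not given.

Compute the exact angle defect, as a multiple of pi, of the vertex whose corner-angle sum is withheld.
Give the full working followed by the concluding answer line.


V = 7, E = 21, F = 14; chi = V - E + F = 0
Gauss-Bonnet: total defect = 2*pi*chi = 0; visible defects sum to -pi/4

Answer: defect(P5) = pi/4
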